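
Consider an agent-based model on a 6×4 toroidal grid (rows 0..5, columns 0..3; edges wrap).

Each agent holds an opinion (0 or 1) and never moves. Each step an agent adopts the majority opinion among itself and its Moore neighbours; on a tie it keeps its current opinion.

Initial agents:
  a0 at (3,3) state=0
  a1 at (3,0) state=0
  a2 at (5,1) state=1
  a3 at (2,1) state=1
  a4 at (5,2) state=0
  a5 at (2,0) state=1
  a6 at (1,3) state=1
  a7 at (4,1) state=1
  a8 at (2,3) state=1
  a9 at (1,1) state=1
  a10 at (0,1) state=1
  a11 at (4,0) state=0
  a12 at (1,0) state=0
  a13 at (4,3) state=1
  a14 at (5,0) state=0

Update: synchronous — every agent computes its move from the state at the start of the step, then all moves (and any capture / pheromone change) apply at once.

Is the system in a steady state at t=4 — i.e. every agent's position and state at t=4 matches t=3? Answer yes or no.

t=1: a0@(3,3):0 a1@(3,0):1 a2@(5,1):1 a3@(2,1):1 a4@(5,2):1 a5@(2,0):1 a6@(1,3):1 a7@(4,1):0 a8@(2,3):1 a9@(1,1):1 a10@(0,1):1 a11@(4,0):0 a12@(1,0):1 a13@(4,3):0 a14@(5,0):1
t=2: a0@(3,3):0 a1@(3,0):1 a2@(5,1):1 a3@(2,1):1 a4@(5,2):1 a5@(2,0):1 a6@(1,3):1 a7@(4,1):1 a8@(2,3):1 a9@(1,1):1 a10@(0,1):1 a11@(4,0):0 a12@(1,0):1 a13@(4,3):0 a14@(5,0):1
t=3: a0@(3,3):0 a1@(3,0):1 a2@(5,1):1 a3@(2,1):1 a4@(5,2):1 a5@(2,0):1 a6@(1,3):1 a7@(4,1):1 a8@(2,3):1 a9@(1,1):1 a10@(0,1):1 a11@(4,0):1 a12@(1,0):1 a13@(4,3):0 a14@(5,0):1
t=4: a0@(3,3):1 a1@(3,0):1 a2@(5,1):1 a3@(2,1):1 a4@(5,2):1 a5@(2,0):1 a6@(1,3):1 a7@(4,1):1 a8@(2,3):1 a9@(1,1):1 a10@(0,1):1 a11@(4,0):1 a12@(1,0):1 a13@(4,3):1 a14@(5,0):1

no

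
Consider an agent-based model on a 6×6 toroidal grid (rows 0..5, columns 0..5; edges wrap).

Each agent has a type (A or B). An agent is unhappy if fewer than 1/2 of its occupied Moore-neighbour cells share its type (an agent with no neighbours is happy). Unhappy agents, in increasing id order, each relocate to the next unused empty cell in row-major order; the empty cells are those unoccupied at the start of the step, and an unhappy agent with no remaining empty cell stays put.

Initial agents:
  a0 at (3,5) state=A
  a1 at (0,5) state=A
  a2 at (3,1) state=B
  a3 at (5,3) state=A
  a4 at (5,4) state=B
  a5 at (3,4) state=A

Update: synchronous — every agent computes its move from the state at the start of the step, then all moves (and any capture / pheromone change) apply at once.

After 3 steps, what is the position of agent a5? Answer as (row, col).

t=1: a0@(3,5):A a1@(0,0):A a2@(3,1):B a3@(0,1):A a4@(0,2):B a5@(3,4):A
t=2: a0@(3,5):A a1@(0,0):A a2@(3,1):B a3@(0,1):A a4@(0,3):B a5@(3,4):A
t=3: (unchanged — steady state)

(3, 4)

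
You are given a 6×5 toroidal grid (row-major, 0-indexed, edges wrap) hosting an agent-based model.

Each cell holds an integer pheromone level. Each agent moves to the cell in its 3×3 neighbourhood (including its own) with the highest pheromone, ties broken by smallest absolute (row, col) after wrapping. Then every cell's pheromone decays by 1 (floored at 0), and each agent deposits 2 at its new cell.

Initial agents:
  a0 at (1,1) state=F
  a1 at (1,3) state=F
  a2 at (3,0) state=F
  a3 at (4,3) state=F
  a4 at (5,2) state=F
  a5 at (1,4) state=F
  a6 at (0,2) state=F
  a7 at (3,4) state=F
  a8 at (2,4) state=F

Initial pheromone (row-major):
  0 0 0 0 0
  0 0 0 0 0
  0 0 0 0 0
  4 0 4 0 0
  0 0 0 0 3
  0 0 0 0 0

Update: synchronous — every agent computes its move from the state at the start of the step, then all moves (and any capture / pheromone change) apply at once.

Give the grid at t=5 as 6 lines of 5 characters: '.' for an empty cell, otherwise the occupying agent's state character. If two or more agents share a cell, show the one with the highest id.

t=1: a0@(0,0) a1@(0,2) a2@(3,0) a3@(3,2) a4@(0,1) a5@(0,0) a6@(0,1) a7@(3,0) a8@(3,0) | pheromone: 4 4 2 0 0 / 0 0 0 0 0 / 0 0 0 0 0 / 9 0 5 0 0 / 0 0 0 0 2 / 0 0 0 0 0
t=2: a0@(0,0) a1@(0,1) a2@(3,0) a3@(3,2) a4@(0,0) a5@(0,0) a6@(0,0) a7@(3,0) a8@(3,0) | pheromone: 11 5 1 0 0 / 0 0 0 0 0 / 0 0 0 0 0 / 14 0 6 0 0 / 0 0 0 0 1 / 0 0 0 0 0
t=3: a0@(0,0) a1@(0,0) a2@(3,0) a3@(3,2) a4@(0,0) a5@(0,0) a6@(0,0) a7@(3,0) a8@(3,0) | pheromone: 20 4 0 0 0 / 0 0 0 0 0 / 0 0 0 0 0 / 19 0 7 0 0 / 0 0 0 0 0 / 0 0 0 0 0
t=4: a0@(0,0) a1@(0,0) a2@(3,0) a3@(3,2) a4@(0,0) a5@(0,0) a6@(0,0) a7@(3,0) a8@(3,0) | pheromone: 29 3 0 0 0 / 0 0 0 0 0 / 0 0 0 0 0 / 24 0 8 0 0 / 0 0 0 0 0 / 0 0 0 0 0
t=5: a0@(0,0) a1@(0,0) a2@(3,0) a3@(3,2) a4@(0,0) a5@(0,0) a6@(0,0) a7@(3,0) a8@(3,0) | pheromone: 38 2 0 0 0 / 0 0 0 0 0 / 0 0 0 0 0 / 29 0 9 0 0 / 0 0 0 0 0 / 0 0 0 0 0

F....
.....
.....
F.F..
.....
.....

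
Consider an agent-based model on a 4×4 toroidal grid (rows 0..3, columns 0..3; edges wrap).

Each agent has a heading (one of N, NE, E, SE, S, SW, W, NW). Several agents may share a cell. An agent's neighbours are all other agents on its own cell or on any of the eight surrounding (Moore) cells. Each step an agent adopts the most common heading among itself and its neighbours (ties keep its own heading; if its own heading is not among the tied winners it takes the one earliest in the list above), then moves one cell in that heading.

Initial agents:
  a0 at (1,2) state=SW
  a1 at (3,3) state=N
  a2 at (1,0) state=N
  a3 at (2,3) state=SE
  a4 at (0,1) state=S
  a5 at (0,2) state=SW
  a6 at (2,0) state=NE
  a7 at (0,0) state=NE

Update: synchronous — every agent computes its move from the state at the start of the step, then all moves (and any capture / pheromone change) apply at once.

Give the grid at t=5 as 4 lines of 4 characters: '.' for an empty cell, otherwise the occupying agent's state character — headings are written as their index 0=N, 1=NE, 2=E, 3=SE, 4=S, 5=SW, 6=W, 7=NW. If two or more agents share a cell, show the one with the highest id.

t=1: a0@(2,1):SW a1@(2,0):NE a2@(0,1):NE a3@(1,3):N a4@(1,0):SW a5@(1,1):SW a6@(1,0):N a7@(3,0):N
t=2: a0@(3,0):SW a1@(1,0):N a2@(3,1):N a3@(0,3):N a4@(2,3):SW a5@(2,0):SW a6@(2,3):SW a7@(2,1):NE
t=3: a0@(0,3):SW a1@(2,3):SW a2@(0,0):SW a3@(3,3):N a4@(3,2):SW a5@(3,3):SW a6@(3,2):SW a7@(1,1):N
t=4: a0@(1,2):SW a1@(3,2):SW a2@(1,3):SW a3@(0,2):SW a4@(0,1):SW a5@(0,2):SW a6@(0,1):SW a7@(0,1):N
t=5: a0@(2,1):SW a1@(0,1):SW a2@(2,2):SW a3@(1,1):SW a4@(1,0):SW a5@(1,1):SW a6@(1,0):SW a7@(1,0):SW

.5..
55..
.55.
....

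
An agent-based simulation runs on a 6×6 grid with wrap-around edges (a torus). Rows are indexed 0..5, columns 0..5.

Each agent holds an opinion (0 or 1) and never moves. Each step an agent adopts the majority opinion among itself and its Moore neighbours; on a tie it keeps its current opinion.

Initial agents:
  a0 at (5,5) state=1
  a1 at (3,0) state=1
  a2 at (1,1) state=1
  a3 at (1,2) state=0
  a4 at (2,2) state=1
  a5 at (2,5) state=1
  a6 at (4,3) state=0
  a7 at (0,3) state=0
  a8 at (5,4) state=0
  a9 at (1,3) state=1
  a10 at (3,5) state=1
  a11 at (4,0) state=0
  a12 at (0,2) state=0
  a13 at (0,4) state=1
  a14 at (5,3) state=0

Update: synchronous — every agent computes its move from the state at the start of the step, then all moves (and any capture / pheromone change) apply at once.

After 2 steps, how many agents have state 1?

9

t=1: a0@(5,5):1 a1@(3,0):1 a2@(1,1):1 a3@(1,2):0 a4@(2,2):1 a5@(2,5):1 a6@(4,3):0 a7@(0,3):0 a8@(5,4):0 a9@(1,3):1 a10@(3,5):1 a11@(4,0):1 a12@(0,2):0 a13@(0,4):1 a14@(5,3):0
t=2: (unchanged — steady state)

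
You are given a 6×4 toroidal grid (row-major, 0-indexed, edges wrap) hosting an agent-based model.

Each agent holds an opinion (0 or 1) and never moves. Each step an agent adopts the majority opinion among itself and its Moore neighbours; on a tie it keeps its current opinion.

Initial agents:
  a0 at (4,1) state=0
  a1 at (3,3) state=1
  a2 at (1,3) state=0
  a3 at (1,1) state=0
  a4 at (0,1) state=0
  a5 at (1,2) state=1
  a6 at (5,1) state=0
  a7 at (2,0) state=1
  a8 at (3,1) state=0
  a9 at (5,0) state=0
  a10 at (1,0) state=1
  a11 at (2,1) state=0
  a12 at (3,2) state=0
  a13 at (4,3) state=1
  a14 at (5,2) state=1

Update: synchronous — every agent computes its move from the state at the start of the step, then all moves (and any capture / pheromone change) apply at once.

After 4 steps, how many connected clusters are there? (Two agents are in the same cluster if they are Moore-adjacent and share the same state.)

1

t=1: a0@(4,1):0 a1@(3,3):1 a2@(1,3):1 a3@(1,1):0 a4@(0,1):0 a5@(1,2):0 a6@(5,1):0 a7@(2,0):0 a8@(3,1):0 a9@(5,0):0 a10@(1,0):0 a11@(2,1):0 a12@(3,2):0 a13@(4,3):1 a14@(5,2):0
t=2: a0@(4,1):0 a1@(3,3):1 a2@(1,3):0 a3@(1,1):0 a4@(0,1):0 a5@(1,2):0 a6@(5,1):0 a7@(2,0):0 a8@(3,1):0 a9@(5,0):0 a10@(1,0):0 a11@(2,1):0 a12@(3,2):0 a13@(4,3):0 a14@(5,2):0
t=3: a0@(4,1):0 a1@(3,3):0 a2@(1,3):0 a3@(1,1):0 a4@(0,1):0 a5@(1,2):0 a6@(5,1):0 a7@(2,0):0 a8@(3,1):0 a9@(5,0):0 a10@(1,0):0 a11@(2,1):0 a12@(3,2):0 a13@(4,3):0 a14@(5,2):0
t=4: (unchanged — steady state)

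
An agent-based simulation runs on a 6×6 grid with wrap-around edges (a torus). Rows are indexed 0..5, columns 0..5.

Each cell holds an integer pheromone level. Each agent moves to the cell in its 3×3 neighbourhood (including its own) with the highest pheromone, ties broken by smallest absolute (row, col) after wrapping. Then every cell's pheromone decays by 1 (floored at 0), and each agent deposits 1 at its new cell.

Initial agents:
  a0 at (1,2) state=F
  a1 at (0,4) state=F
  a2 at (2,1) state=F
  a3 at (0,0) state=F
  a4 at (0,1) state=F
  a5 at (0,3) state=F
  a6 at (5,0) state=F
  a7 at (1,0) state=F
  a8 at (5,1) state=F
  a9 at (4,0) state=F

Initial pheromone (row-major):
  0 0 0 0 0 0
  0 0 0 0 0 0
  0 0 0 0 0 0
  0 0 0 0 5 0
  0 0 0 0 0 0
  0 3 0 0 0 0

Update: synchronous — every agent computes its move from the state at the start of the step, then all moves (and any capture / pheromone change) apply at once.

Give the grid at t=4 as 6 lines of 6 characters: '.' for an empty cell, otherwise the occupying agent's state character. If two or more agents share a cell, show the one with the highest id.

t=1: a0@(0,1) a1@(0,3) a2@(1,0) a3@(5,1) a4@(5,1) a5@(0,2) a6@(5,1) a7@(0,0) a8@(5,1) a9@(5,1) | pheromone: 1 1 1 1 0 0 / 1 0 0 0 0 0 / 0 0 0 0 0 0 / 0 0 0 0 4 0 / 0 0 0 0 0 0 / 0 7 0 0 0 0
t=2: a0@(5,1) a1@(0,2) a2@(0,0) a3@(5,1) a4@(5,1) a5@(5,1) a6@(5,1) a7@(5,1) a8@(5,1) a9@(5,1) | pheromone: 1 0 1 0 0 0 / 0 0 0 0 0 0 / 0 0 0 0 0 0 / 0 0 0 0 3 0 / 0 0 0 0 0 0 / 0 14 0 0 0 0
t=3: a0@(5,1) a1@(5,1) a2@(5,1) a3@(5,1) a4@(5,1) a5@(5,1) a6@(5,1) a7@(5,1) a8@(5,1) a9@(5,1) | pheromone: 0 0 0 0 0 0 / 0 0 0 0 0 0 / 0 0 0 0 0 0 / 0 0 0 0 2 0 / 0 0 0 0 0 0 / 0 23 0 0 0 0
t=4: a0@(5,1) a1@(5,1) a2@(5,1) a3@(5,1) a4@(5,1) a5@(5,1) a6@(5,1) a7@(5,1) a8@(5,1) a9@(5,1) | pheromone: 0 0 0 0 0 0 / 0 0 0 0 0 0 / 0 0 0 0 0 0 / 0 0 0 0 1 0 / 0 0 0 0 0 0 / 0 32 0 0 0 0

......
......
......
......
......
.F....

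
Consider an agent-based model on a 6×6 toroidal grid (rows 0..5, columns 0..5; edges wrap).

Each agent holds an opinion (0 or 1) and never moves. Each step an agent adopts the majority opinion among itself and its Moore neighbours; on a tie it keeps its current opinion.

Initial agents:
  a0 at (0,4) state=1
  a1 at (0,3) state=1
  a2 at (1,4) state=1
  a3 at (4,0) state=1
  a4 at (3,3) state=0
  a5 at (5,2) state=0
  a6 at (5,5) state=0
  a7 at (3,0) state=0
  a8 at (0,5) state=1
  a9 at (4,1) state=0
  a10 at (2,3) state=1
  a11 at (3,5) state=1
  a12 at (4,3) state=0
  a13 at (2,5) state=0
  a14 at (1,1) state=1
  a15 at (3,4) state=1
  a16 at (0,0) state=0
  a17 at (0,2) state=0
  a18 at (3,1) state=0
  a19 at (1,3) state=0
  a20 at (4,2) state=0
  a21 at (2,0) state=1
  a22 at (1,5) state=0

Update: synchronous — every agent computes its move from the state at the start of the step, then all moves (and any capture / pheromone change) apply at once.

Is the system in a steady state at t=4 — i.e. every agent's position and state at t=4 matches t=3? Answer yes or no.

yes

t=1: a0@(0,4):1 a1@(0,3):1 a2@(1,4):1 a3@(4,0):0 a4@(3,3):0 a5@(5,2):0 a6@(5,5):1 a7@(3,0):0 a8@(0,5):1 a9@(4,1):0 a10@(2,3):1 a11@(3,5):1 a12@(4,3):0 a13@(2,5):1 a14@(1,1):1 a15@(3,4):1 a16@(0,0):0 a17@(0,2):0 a18@(3,1):0 a19@(1,3):1 a20@(4,2):0 a21@(2,0):0 a22@(1,5):1
t=2: a0@(0,4):1 a1@(0,3):1 a2@(1,4):1 a3@(4,0):0 a4@(3,3):0 a5@(5,2):0 a6@(5,5):1 a7@(3,0):0 a8@(0,5):1 a9@(4,1):0 a10@(2,3):1 a11@(3,5):1 a12@(4,3):0 a13@(2,5):1 a14@(1,1):0 a15@(3,4):1 a16@(0,0):1 a17@(0,2):1 a18@(3,1):0 a19@(1,3):1 a20@(4,2):0 a21@(2,0):1 a22@(1,5):1
t=3: a0@(0,4):1 a1@(0,3):1 a2@(1,4):1 a3@(4,0):0 a4@(3,3):0 a5@(5,2):0 a6@(5,5):1 a7@(3,0):0 a8@(0,5):1 a9@(4,1):0 a10@(2,3):1 a11@(3,5):1 a12@(4,3):0 a13@(2,5):1 a14@(1,1):1 a15@(3,4):1 a16@(0,0):1 a17@(0,2):1 a18@(3,1):0 a19@(1,3):1 a20@(4,2):0 a21@(2,0):1 a22@(1,5):1
t=4: (unchanged — steady state)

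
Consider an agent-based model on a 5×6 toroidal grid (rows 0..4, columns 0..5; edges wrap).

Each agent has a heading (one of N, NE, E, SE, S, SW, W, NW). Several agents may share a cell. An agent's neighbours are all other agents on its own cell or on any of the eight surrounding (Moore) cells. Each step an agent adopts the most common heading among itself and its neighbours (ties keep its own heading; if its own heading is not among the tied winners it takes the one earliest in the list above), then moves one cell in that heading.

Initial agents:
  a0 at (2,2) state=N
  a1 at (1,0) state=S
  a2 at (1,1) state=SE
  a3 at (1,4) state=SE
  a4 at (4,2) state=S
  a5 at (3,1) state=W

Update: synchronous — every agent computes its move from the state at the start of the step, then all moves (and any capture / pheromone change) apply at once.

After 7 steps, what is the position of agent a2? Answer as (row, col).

(3, 2)

t=1: a0@(1,2):N a1@(2,0):S a2@(2,2):SE a3@(2,5):SE a4@(0,2):S a5@(3,0):W
t=2: a0@(0,2):N a1@(3,0):S a2@(3,3):SE a3@(3,0):SE a4@(1,2):S a5@(3,5):W
t=3: a0@(4,2):N a1@(4,0):S a2@(4,4):SE a3@(4,1):SE a4@(2,2):S a5@(3,4):W
t=4: a0@(3,2):N a1@(0,0):S a2@(0,5):SE a3@(0,2):SE a4@(3,2):S a5@(3,3):W
t=5: a0@(2,2):N a1@(1,0):S a2@(1,0):SE a3@(1,3):SE a4@(4,2):S a5@(3,2):W
t=6: a0@(1,2):N a1@(2,0):S a2@(2,1):SE a3@(2,4):SE a4@(0,2):S a5@(3,1):W
t=7: a0@(0,2):N a1@(3,0):S a2@(3,2):SE a3@(3,5):SE a4@(1,2):S a5@(3,0):W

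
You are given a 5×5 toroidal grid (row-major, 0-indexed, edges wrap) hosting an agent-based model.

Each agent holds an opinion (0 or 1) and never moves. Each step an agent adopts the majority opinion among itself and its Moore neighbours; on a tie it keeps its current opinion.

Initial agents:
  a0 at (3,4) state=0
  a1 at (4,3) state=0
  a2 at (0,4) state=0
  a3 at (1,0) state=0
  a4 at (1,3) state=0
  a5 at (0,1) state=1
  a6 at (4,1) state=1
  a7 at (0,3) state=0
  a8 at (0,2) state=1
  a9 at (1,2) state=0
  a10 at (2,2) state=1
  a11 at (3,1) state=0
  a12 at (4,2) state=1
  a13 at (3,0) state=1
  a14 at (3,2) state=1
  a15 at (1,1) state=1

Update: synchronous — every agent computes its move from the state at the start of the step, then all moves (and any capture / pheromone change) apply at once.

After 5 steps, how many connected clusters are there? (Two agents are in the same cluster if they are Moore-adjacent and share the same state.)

2

t=1: a0@(3,4):0 a1@(4,3):0 a2@(0,4):0 a3@(1,0):0 a4@(1,3):0 a5@(0,1):1 a6@(4,1):1 a7@(0,3):0 a8@(0,2):1 a9@(1,2):1 a10@(2,2):1 a11@(3,1):1 a12@(4,2):1 a13@(3,0):1 a14@(3,2):1 a15@(1,1):1
t=2: (unchanged — steady state)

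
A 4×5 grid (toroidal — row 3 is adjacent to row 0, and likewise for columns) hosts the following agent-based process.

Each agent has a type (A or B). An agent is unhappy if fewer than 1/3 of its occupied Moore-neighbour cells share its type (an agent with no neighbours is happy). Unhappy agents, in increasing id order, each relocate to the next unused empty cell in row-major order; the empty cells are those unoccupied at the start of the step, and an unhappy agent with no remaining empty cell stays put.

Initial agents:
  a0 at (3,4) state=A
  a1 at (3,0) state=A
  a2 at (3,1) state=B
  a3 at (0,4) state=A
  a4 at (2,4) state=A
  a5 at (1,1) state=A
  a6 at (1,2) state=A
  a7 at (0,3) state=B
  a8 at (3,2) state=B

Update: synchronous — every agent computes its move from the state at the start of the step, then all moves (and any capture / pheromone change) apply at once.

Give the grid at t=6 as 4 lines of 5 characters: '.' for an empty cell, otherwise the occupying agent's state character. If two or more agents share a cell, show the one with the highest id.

t=1: a0@(3,4):A a1@(3,0):A a2@(3,1):B a3@(0,4):A a4@(2,4):A a5@(1,1):A a6@(1,2):A a7@(0,0):B a8@(3,2):B
t=2: a0@(3,4):A a1@(3,0):A a2@(3,1):B a3@(0,4):A a4@(2,4):A a5@(1,1):A a6@(1,2):A a7@(0,1):B a8@(3,2):B
t=3: (unchanged — steady state)

.B..A
.AA..
....A
ABB.A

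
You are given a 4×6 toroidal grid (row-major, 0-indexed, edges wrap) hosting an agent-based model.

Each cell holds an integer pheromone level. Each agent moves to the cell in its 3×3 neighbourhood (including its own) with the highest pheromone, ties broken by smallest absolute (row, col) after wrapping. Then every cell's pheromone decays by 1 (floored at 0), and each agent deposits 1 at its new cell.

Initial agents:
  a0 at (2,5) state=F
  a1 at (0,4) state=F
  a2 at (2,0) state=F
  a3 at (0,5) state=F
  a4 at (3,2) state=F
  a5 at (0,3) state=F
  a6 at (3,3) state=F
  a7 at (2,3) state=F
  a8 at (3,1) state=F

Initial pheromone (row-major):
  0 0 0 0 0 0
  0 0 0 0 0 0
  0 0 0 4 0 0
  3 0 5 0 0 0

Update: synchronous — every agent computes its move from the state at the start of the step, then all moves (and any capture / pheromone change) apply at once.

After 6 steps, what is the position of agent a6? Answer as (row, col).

(3, 2)

t=1: a0@(3,0) a1@(0,3) a2@(3,0) a3@(3,0) a4@(3,2) a5@(3,2) a6@(3,2) a7@(3,2) a8@(3,2) | pheromone: 0 0 0 1 0 0 / 0 0 0 0 0 0 / 0 0 0 3 0 0 / 5 0 9 0 0 0
t=2: a0@(3,0) a1@(3,2) a2@(3,0) a3@(3,0) a4@(3,2) a5@(3,2) a6@(3,2) a7@(3,2) a8@(3,2) | pheromone: 0 0 0 0 0 0 / 0 0 0 0 0 0 / 0 0 0 2 0 0 / 7 0 14 0 0 0
t=3: a0@(3,0) a1@(3,2) a2@(3,0) a3@(3,0) a4@(3,2) a5@(3,2) a6@(3,2) a7@(3,2) a8@(3,2) | pheromone: 0 0 0 0 0 0 / 0 0 0 0 0 0 / 0 0 0 1 0 0 / 9 0 19 0 0 0
t=4: a0@(3,0) a1@(3,2) a2@(3,0) a3@(3,0) a4@(3,2) a5@(3,2) a6@(3,2) a7@(3,2) a8@(3,2) | pheromone: 0 0 0 0 0 0 / 0 0 0 0 0 0 / 0 0 0 0 0 0 / 11 0 24 0 0 0
t=5: a0@(3,0) a1@(3,2) a2@(3,0) a3@(3,0) a4@(3,2) a5@(3,2) a6@(3,2) a7@(3,2) a8@(3,2) | pheromone: 0 0 0 0 0 0 / 0 0 0 0 0 0 / 0 0 0 0 0 0 / 13 0 29 0 0 0
t=6: a0@(3,0) a1@(3,2) a2@(3,0) a3@(3,0) a4@(3,2) a5@(3,2) a6@(3,2) a7@(3,2) a8@(3,2) | pheromone: 0 0 0 0 0 0 / 0 0 0 0 0 0 / 0 0 0 0 0 0 / 15 0 34 0 0 0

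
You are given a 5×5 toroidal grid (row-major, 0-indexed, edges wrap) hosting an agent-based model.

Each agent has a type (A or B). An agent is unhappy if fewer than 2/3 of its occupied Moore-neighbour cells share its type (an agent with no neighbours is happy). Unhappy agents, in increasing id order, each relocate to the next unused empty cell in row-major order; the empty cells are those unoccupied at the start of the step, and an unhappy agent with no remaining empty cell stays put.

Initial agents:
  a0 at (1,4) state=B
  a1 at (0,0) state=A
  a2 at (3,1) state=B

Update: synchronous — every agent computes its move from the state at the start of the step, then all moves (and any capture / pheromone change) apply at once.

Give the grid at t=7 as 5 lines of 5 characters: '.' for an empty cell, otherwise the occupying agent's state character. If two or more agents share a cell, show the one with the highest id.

t=1: a0@(0,1):B a1@(0,2):A a2@(3,1):B
t=2: a0@(0,0):B a1@(0,3):A a2@(3,1):B
t=3: (unchanged — steady state)

B..A.
.....
.....
.B...
.....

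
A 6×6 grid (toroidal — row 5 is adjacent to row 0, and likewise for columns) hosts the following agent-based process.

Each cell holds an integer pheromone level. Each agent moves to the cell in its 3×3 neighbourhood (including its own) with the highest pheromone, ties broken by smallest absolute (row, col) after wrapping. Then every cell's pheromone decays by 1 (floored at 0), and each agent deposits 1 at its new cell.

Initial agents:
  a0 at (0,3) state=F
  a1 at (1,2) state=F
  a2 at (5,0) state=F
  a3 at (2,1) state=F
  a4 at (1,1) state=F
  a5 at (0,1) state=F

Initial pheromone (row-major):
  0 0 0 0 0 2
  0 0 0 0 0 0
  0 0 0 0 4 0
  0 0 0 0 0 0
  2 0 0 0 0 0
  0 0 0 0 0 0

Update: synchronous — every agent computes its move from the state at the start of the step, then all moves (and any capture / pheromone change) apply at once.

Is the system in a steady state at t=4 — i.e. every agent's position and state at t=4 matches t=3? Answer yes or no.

yes

t=1: a0@(0,2) a1@(0,1) a2@(0,5) a3@(1,0) a4@(0,0) a5@(0,0) | pheromone: 2 1 1 0 0 2 / 1 0 0 0 0 0 / 0 0 0 0 3 0 / 0 0 0 0 0 0 / 1 0 0 0 0 0 / 0 0 0 0 0 0
t=2: a0@(0,1) a1@(0,0) a2@(0,0) a3@(0,0) a4@(0,0) a5@(0,0) | pheromone: 6 1 0 0 0 1 / 0 0 0 0 0 0 / 0 0 0 0 2 0 / 0 0 0 0 0 0 / 0 0 0 0 0 0 / 0 0 0 0 0 0
t=3: a0@(0,0) a1@(0,0) a2@(0,0) a3@(0,0) a4@(0,0) a5@(0,0) | pheromone: 11 0 0 0 0 0 / 0 0 0 0 0 0 / 0 0 0 0 1 0 / 0 0 0 0 0 0 / 0 0 0 0 0 0 / 0 0 0 0 0 0
t=4: a0@(0,0) a1@(0,0) a2@(0,0) a3@(0,0) a4@(0,0) a5@(0,0) | pheromone: 16 0 0 0 0 0 / 0 0 0 0 0 0 / 0 0 0 0 0 0 / 0 0 0 0 0 0 / 0 0 0 0 0 0 / 0 0 0 0 0 0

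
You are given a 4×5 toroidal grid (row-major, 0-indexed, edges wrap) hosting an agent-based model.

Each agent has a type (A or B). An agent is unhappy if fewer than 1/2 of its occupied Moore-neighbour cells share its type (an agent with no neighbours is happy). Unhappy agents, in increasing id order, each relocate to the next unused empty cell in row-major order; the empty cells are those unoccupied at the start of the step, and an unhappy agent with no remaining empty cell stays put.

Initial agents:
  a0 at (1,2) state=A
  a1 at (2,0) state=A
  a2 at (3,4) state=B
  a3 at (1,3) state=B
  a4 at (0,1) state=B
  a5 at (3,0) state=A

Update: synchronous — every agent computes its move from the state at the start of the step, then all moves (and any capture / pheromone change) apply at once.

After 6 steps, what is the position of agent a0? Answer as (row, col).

(0, 0)

t=1: a0@(0,0):A a1@(2,0):A a2@(0,2):B a3@(0,3):B a4@(0,4):B a5@(1,0):A
t=2: a0@(0,0):A a1@(2,0):A a2@(0,2):B a3@(0,3):B a4@(0,1):B a5@(1,0):A
t=3: a0@(0,0):A a1@(2,0):A a2@(0,2):B a3@(0,3):B a4@(0,4):B a5@(1,0):A
t=4: a0@(0,0):A a1@(2,0):A a2@(0,2):B a3@(0,3):B a4@(0,1):B a5@(1,0):A
t=5: a0@(0,0):A a1@(2,0):A a2@(0,2):B a3@(0,3):B a4@(0,4):B a5@(1,0):A
t=6: a0@(0,0):A a1@(2,0):A a2@(0,2):B a3@(0,3):B a4@(0,1):B a5@(1,0):A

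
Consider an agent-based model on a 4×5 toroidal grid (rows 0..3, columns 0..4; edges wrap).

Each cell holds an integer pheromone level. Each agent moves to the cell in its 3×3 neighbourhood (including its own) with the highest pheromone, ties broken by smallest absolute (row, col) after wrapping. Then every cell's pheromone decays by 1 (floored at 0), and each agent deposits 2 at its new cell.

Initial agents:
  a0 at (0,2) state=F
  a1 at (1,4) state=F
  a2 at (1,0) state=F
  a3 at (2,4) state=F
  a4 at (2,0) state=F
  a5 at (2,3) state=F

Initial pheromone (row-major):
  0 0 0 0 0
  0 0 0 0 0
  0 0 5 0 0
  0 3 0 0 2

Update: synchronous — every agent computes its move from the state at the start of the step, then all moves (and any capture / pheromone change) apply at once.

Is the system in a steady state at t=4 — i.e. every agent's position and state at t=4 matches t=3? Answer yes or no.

t=1: a0@(3,1) a1@(0,0) a2@(0,0) a3@(3,4) a4@(3,1) a5@(2,2) | pheromone: 4 0 0 0 0 / 0 0 0 0 0 / 0 0 6 0 0 / 0 6 0 0 3
t=2: a0@(2,2) a1@(3,1) a2@(3,1) a3@(0,0) a4@(2,2) a5@(2,2) | pheromone: 5 0 0 0 0 / 0 0 0 0 0 / 0 0 11 0 0 / 0 9 0 0 2
t=3: a0@(2,2) a1@(2,2) a2@(2,2) a3@(3,1) a4@(2,2) a5@(2,2) | pheromone: 4 0 0 0 0 / 0 0 0 0 0 / 0 0 20 0 0 / 0 10 0 0 1
t=4: a0@(2,2) a1@(2,2) a2@(2,2) a3@(2,2) a4@(2,2) a5@(2,2) | pheromone: 3 0 0 0 0 / 0 0 0 0 0 / 0 0 31 0 0 / 0 9 0 0 0

no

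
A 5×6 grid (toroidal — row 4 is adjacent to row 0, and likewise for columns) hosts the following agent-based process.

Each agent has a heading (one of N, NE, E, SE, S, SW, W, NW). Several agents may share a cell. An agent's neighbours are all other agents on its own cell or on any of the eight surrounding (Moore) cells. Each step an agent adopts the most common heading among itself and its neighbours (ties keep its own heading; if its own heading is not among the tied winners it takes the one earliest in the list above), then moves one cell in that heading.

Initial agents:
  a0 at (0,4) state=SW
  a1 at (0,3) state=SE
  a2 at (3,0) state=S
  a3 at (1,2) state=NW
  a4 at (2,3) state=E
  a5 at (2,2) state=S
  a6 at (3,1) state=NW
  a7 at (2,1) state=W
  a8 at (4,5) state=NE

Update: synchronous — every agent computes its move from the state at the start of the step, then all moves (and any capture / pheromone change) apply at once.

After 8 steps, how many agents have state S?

t=1: a0@(1,3):SW a1@(1,4):SE a2@(4,0):S a3@(0,1):NW a4@(2,4):E a5@(1,1):NW a6@(4,1):S a7@(3,1):S a8@(3,0):NE
t=2: a0@(2,2):SW a1@(2,5):SE a2@(0,0):S a3@(4,0):NW a4@(2,5):E a5@(0,0):NW a6@(0,1):S a7@(4,1):S a8@(4,0):S
t=3: a0@(3,1):SW a1@(3,0):SE a2@(1,0):S a3@(0,0):S a4@(2,0):E a5@(1,0):S a6@(1,1):S a7@(0,1):S a8@(0,0):S
t=4: a0@(4,0):SW a1@(4,1):SE a2@(2,0):S a3@(1,0):S a4@(3,0):S a5@(2,0):S a6@(2,1):S a7@(1,1):S a8@(1,0):S
t=5: a0@(0,5):SW a1@(0,2):SE a2@(3,0):S a3@(2,0):S a4@(4,0):S a5@(3,0):S a6@(3,1):S a7@(2,1):S a8@(2,0):S
t=6: a0@(1,4):SW a1@(1,3):SE a2@(4,0):S a3@(3,0):S a4@(0,0):S a5@(4,0):S a6@(4,1):S a7@(3,1):S a8@(3,0):S
t=7: a0@(2,3):SW a1@(2,4):SE a2@(0,0):S a3@(4,0):S a4@(1,0):S a5@(0,0):S a6@(0,1):S a7@(4,1):S a8@(4,0):S
t=8: a0@(3,2):SW a1@(3,5):SE a2@(1,0):S a3@(0,0):S a4@(2,0):S a5@(1,0):S a6@(1,1):S a7@(0,1):S a8@(0,0):S

7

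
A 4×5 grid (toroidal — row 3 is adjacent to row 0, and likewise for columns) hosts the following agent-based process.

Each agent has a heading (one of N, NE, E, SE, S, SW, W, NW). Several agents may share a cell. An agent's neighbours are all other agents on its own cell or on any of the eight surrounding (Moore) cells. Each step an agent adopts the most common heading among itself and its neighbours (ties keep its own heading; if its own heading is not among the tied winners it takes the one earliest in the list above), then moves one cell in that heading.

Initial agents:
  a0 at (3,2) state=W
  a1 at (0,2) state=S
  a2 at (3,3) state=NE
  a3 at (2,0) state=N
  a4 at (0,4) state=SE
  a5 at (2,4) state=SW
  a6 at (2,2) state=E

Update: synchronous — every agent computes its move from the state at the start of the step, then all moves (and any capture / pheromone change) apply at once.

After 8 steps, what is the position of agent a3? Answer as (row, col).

t=1: a0@(3,1):W a1@(1,2):S a2@(2,4):NE a3@(1,0):N a4@(1,0):SE a5@(3,3):SW a6@(2,3):E
t=2: a0@(3,0):W a1@(2,2):S a2@(1,0):NE a3@(0,0):N a4@(2,1):SE a5@(0,2):SW a6@(2,4):E
t=3: a0@(3,4):W a1@(3,2):S a2@(0,1):NE a3@(3,0):N a4@(3,2):SE a5@(1,1):SW a6@(2,0):E
t=4: a0@(3,3):W a1@(0,2):S a2@(3,2):NE a3@(2,0):N a4@(0,3):SE a5@(2,0):SW a6@(2,1):E
t=5: a0@(3,2):W a1@(1,2):S a2@(2,3):NE a3@(1,0):N a4@(1,4):SE a5@(3,4):SW a6@(2,2):E
t=6: a0@(3,1):W a1@(2,2):S a2@(1,4):NE a3@(0,0):N a4@(2,0):SE a5@(0,3):SW a6@(2,3):E
t=7: a0@(3,0):W a1@(3,2):S a2@(0,0):NE a3@(3,0):N a4@(3,1):SE a5@(1,2):SW a6@(2,4):E
t=8: a0@(3,4):W a1@(0,2):S a2@(3,1):NE a3@(2,0):N a4@(0,2):SE a5@(2,1):SW a6@(2,0):E

(2, 0)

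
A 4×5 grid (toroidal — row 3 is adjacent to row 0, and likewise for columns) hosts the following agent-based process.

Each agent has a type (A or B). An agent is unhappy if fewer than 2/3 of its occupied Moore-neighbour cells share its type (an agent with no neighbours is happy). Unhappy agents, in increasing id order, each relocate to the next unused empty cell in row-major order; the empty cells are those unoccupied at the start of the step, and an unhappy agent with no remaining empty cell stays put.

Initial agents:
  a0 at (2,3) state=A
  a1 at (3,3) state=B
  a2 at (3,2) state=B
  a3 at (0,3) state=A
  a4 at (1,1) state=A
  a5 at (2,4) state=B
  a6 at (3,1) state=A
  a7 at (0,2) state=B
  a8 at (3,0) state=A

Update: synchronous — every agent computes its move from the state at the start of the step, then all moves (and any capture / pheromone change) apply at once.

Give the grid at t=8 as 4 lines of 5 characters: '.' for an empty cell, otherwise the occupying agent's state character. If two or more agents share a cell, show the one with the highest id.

..AB.
.B...
.AABA
B.A..

t=1: a0@(0,0):A a1@(0,1):B a2@(0,4):B a3@(1,0):A a4@(1,2):A a5@(1,3):B a6@(1,4):A a7@(2,0):B a8@(2,1):A
t=2: a0@(0,2):A a1@(0,3):B a2@(1,1):B a3@(2,2):A a4@(2,3):A a5@(2,4):B a6@(3,0):A a7@(3,1):B a8@(2,1):A
t=3: a0@(0,0):A a1@(0,1):B a2@(0,4):B a3@(1,0):A a4@(1,2):A a5@(1,3):B a6@(1,4):A a7@(2,0):B a8@(3,2):A
t=4: a0@(0,2):A a1@(0,3):B a2@(1,1):B a3@(2,1):A a4@(2,2):A a5@(2,3):B a6@(2,4):A a7@(3,0):B a8@(3,1):A
t=5: a0@(0,0):A a1@(0,1):B a2@(0,4):B a3@(1,0):A a4@(1,2):A a5@(1,3):B a6@(1,4):A a7@(2,0):B a8@(3,1):A
t=6: a0@(0,2):A a1@(0,3):B a2@(1,1):B a3@(2,1):A a4@(2,2):A a5@(2,3):B a6@(2,4):A a7@(3,0):B a8@(3,2):A
t=7: a0@(0,0):A a1@(0,1):B a2@(0,4):B a3@(1,0):A a4@(1,2):A a5@(1,3):B a6@(1,4):A a7@(2,0):B a8@(3,1):A
t=8: a0@(0,2):A a1@(0,3):B a2@(1,1):B a3@(2,1):A a4@(2,2):A a5@(2,3):B a6@(2,4):A a7@(3,0):B a8@(3,2):A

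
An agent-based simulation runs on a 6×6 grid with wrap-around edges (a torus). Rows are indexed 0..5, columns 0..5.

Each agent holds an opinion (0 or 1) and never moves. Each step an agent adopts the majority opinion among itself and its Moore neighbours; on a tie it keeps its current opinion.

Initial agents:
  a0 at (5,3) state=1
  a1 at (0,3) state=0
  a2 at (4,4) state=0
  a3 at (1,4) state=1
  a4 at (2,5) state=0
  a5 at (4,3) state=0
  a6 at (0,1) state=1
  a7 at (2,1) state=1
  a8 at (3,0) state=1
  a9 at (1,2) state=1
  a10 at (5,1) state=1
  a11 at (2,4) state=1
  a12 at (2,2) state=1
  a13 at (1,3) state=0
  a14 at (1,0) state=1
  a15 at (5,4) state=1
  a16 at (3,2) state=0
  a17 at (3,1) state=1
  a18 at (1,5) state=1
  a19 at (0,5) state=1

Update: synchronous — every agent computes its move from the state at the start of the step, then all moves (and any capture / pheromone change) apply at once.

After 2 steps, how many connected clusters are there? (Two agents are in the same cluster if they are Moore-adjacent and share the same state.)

2

t=1: a0@(5,3):0 a1@(0,3):1 a2@(4,4):0 a3@(1,4):1 a4@(2,5):1 a5@(4,3):0 a6@(0,1):1 a7@(2,1):1 a8@(3,0):1 a9@(1,2):1 a10@(5,1):1 a11@(2,4):1 a12@(2,2):1 a13@(1,3):1 a14@(1,0):1 a15@(5,4):1 a16@(3,2):1 a17@(3,1):1 a18@(1,5):1 a19@(0,5):1
t=2: (unchanged — steady state)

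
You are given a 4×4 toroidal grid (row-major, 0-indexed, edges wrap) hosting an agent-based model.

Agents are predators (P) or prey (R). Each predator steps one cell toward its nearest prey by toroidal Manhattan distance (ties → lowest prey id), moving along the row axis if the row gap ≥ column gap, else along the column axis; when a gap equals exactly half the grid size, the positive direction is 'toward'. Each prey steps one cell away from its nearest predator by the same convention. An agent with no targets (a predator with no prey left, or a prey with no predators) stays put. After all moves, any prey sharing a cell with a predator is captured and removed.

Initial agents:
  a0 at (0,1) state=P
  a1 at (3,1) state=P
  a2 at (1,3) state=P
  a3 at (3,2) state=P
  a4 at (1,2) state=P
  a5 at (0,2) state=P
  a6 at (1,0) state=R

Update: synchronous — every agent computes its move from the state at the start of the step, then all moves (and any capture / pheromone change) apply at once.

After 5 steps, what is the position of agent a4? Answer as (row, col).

t=1: a0@(1,1):P a1@(0,1):P a2@(1,0):P a3@(0,2):P a4@(1,3):P a5@(0,3):P
t=2: (unchanged — steady state)

(1, 3)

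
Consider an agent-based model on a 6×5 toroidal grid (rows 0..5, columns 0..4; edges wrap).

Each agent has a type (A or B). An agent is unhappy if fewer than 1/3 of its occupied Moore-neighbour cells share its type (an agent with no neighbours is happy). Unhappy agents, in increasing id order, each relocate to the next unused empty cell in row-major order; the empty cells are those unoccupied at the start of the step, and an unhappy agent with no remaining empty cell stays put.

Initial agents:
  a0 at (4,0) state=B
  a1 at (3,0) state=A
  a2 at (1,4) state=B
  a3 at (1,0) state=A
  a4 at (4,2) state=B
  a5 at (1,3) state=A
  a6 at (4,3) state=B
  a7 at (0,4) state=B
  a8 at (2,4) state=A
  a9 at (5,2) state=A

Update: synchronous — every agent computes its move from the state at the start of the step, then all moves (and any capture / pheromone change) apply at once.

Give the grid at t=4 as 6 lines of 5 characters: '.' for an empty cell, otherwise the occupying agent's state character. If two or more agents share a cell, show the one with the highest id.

BBAAB
...A.
....A
A....
..BB.
.....

t=1: a0@(0,0):B a1@(3,0):A a2@(0,1):B a3@(1,0):A a4@(4,2):B a5@(1,3):A a6@(4,3):B a7@(0,4):B a8@(2,4):A a9@(0,2):A
t=2: a0@(0,0):B a1@(3,0):A a2@(0,1):B a3@(0,3):A a4@(4,2):B a5@(1,3):A a6@(4,3):B a7@(0,4):B a8@(2,4):A a9@(0,2):A
t=3: (unchanged — steady state)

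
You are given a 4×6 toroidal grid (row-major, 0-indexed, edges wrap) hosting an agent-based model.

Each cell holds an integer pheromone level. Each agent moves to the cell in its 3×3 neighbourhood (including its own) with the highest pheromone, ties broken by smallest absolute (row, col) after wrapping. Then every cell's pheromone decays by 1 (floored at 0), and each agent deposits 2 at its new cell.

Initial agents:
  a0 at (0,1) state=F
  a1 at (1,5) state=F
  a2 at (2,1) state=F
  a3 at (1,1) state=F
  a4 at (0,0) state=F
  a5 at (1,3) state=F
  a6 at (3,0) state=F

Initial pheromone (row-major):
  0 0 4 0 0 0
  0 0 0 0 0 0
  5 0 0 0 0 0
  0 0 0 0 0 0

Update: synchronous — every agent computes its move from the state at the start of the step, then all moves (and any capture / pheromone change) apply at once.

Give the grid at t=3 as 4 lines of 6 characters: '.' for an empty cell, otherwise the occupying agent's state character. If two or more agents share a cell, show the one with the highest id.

t=1: a0@(0,2) a1@(2,0) a2@(2,0) a3@(2,0) a4@(0,0) a5@(0,2) a6@(2,0) | pheromone: 2 0 7 0 0 0 / 0 0 0 0 0 0 / 12 0 0 0 0 0 / 0 0 0 0 0 0
t=2: a0@(0,2) a1@(2,0) a2@(2,0) a3@(2,0) a4@(0,0) a5@(0,2) a6@(2,0) | pheromone: 3 0 10 0 0 0 / 0 0 0 0 0 0 / 19 0 0 0 0 0 / 0 0 0 0 0 0
t=3: a0@(0,2) a1@(2,0) a2@(2,0) a3@(2,0) a4@(0,0) a5@(0,2) a6@(2,0) | pheromone: 4 0 13 0 0 0 / 0 0 0 0 0 0 / 26 0 0 0 0 0 / 0 0 0 0 0 0

F.F...
......
F.....
......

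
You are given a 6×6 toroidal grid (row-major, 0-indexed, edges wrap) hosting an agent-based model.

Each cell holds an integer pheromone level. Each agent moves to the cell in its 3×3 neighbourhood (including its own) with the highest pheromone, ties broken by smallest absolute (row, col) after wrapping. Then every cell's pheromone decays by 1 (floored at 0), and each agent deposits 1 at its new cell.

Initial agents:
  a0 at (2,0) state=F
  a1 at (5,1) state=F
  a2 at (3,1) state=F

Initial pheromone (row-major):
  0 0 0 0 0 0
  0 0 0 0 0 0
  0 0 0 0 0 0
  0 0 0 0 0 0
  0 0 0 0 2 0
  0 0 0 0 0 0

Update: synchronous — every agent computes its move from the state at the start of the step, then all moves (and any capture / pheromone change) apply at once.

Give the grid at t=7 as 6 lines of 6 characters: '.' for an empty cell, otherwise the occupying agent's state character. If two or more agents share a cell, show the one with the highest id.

t=1: a0@(1,0) a1@(0,0) a2@(2,0) | pheromone: 1 0 0 0 0 0 / 1 0 0 0 0 0 / 1 0 0 0 0 0 / 0 0 0 0 0 0 / 0 0 0 0 1 0 / 0 0 0 0 0 0
t=2: a0@(0,0) a1@(0,0) a2@(1,0) | pheromone: 2 0 0 0 0 0 / 1 0 0 0 0 0 / 0 0 0 0 0 0 / 0 0 0 0 0 0 / 0 0 0 0 0 0 / 0 0 0 0 0 0
t=3: a0@(0,0) a1@(0,0) a2@(0,0) | pheromone: 4 0 0 0 0 0 / 0 0 0 0 0 0 / 0 0 0 0 0 0 / 0 0 0 0 0 0 / 0 0 0 0 0 0 / 0 0 0 0 0 0
t=4: a0@(0,0) a1@(0,0) a2@(0,0) | pheromone: 6 0 0 0 0 0 / 0 0 0 0 0 0 / 0 0 0 0 0 0 / 0 0 0 0 0 0 / 0 0 0 0 0 0 / 0 0 0 0 0 0
t=5: a0@(0,0) a1@(0,0) a2@(0,0) | pheromone: 8 0 0 0 0 0 / 0 0 0 0 0 0 / 0 0 0 0 0 0 / 0 0 0 0 0 0 / 0 0 0 0 0 0 / 0 0 0 0 0 0
t=6: a0@(0,0) a1@(0,0) a2@(0,0) | pheromone: 10 0 0 0 0 0 / 0 0 0 0 0 0 / 0 0 0 0 0 0 / 0 0 0 0 0 0 / 0 0 0 0 0 0 / 0 0 0 0 0 0
t=7: a0@(0,0) a1@(0,0) a2@(0,0) | pheromone: 12 0 0 0 0 0 / 0 0 0 0 0 0 / 0 0 0 0 0 0 / 0 0 0 0 0 0 / 0 0 0 0 0 0 / 0 0 0 0 0 0

F.....
......
......
......
......
......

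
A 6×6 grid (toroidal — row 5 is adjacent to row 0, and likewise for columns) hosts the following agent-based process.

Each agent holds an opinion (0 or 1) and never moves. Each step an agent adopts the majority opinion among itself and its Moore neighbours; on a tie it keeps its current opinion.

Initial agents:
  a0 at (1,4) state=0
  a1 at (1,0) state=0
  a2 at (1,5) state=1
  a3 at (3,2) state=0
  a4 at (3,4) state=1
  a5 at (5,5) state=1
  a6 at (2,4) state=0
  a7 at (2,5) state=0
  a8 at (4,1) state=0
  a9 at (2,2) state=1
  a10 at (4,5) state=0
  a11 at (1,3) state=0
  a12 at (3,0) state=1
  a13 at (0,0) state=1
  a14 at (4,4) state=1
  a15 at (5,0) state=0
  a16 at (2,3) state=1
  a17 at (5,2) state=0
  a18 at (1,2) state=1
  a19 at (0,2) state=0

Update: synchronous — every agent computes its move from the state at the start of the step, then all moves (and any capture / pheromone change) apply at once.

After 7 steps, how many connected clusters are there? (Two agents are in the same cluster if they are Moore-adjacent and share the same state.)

t=1: a0@(1,4):0 a1@(1,0):0 a2@(1,5):0 a3@(3,2):0 a4@(3,4):1 a5@(5,5):1 a6@(2,4):0 a7@(2,5):0 a8@(4,1):0 a9@(2,2):1 a10@(4,5):1 a11@(1,3):0 a12@(3,0):0 a13@(0,0):1 a14@(4,4):1 a15@(5,0):0 a16@(2,3):1 a17@(5,2):0 a18@(1,2):1 a19@(0,2):0
t=2: a0@(1,4):0 a1@(1,0):0 a2@(1,5):0 a3@(3,2):0 a4@(3,4):1 a5@(5,5):1 a6@(2,4):0 a7@(2,5):0 a8@(4,1):0 a9@(2,2):1 a10@(4,5):1 a11@(1,3):0 a12@(3,0):0 a13@(0,0):0 a14@(4,4):1 a15@(5,0):1 a16@(2,3):1 a17@(5,2):0 a18@(1,2):1 a19@(0,2):0
t=3: (unchanged — steady state)

2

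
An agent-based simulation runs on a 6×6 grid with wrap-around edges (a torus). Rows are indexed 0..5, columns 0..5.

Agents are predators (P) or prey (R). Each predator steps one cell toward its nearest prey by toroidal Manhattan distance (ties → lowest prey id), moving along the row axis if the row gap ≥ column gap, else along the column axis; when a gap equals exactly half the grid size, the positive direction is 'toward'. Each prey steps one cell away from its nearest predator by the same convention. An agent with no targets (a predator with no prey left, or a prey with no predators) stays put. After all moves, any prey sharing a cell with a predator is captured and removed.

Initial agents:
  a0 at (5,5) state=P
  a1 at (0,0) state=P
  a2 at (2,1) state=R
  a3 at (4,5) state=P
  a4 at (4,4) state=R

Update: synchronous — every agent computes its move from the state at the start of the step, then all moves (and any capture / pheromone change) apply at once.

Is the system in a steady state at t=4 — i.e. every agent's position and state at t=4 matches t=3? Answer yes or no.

t=1: a0@(4,5):P a1@(1,0):P a2@(3,1):R a3@(4,4):P a4@(4,3):R
t=2: a0@(4,4):P a1@(2,0):P a2@(3,2):R a3@(4,3):P a4@(4,2):R
t=3: a0@(4,3):P a1@(2,1):P a2@(2,2):R a3@(4,2):P a4@(4,1):R
t=4: a0@(4,2):P a1@(2,2):P a2@(2,3):R a3@(4,1):P a4@(4,0):R

no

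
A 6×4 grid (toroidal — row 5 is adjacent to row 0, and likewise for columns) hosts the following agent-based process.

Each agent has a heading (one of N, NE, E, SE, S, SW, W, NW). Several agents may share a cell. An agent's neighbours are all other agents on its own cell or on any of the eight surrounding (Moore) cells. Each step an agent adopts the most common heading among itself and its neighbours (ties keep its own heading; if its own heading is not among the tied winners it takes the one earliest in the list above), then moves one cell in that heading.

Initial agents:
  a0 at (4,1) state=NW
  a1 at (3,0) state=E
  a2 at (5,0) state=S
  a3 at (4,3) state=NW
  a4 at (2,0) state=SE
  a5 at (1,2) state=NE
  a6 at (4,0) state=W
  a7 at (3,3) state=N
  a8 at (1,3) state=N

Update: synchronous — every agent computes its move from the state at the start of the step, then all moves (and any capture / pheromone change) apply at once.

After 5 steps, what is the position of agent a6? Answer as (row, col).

(5, 3)

t=1: a0@(3,0):NW a1@(2,3):NW a2@(4,3):NW a3@(3,2):NW a4@(1,0):N a5@(0,3):NE a6@(3,3):NW a7@(2,3):N a8@(0,3):N
t=2: a0@(2,3):NW a1@(1,2):NW a2@(3,2):NW a3@(2,1):NW a4@(0,0):N a5@(5,3):N a6@(2,2):NW a7@(1,2):NW a8@(5,3):N
t=3: a0@(1,2):NW a1@(0,1):NW a2@(2,1):NW a3@(1,0):NW a4@(5,0):N a5@(4,3):N a6@(1,1):NW a7@(0,1):NW a8@(4,3):N
t=4: a0@(0,1):NW a1@(5,0):NW a2@(1,0):NW a3@(0,3):NW a4@(4,0):N a5@(3,3):N a6@(0,0):NW a7@(5,0):NW a8@(3,3):N
t=5: a0@(5,0):NW a1@(4,3):NW a2@(0,3):NW a3@(5,2):NW a4@(3,0):N a5@(2,3):N a6@(5,3):NW a7@(4,3):NW a8@(2,3):N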